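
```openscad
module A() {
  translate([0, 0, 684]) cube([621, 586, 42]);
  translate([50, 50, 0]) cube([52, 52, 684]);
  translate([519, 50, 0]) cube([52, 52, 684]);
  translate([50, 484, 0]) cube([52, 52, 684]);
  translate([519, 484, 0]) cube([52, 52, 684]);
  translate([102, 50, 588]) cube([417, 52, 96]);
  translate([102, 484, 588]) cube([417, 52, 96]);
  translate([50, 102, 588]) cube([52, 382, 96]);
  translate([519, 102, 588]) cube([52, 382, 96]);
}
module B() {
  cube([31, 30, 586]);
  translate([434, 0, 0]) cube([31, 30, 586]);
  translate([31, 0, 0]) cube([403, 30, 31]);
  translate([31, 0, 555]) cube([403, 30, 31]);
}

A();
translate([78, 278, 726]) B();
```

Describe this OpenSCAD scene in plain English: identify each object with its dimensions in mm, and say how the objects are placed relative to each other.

A is a table with a 621×586 mm rectangular top, 42 mm thick, top surface at z = 726 mm, supported by four 52×52 mm square legs, each inset 50 mm from the nearest pair of top edges, running from the floor. Four apron rails, 52 mm thick and 96 mm tall, run between adjacent legs with their top edges flush with the underside of the top and their outer faces flush with the legs' outer faces.

B is a rectangular picture frame lying in the x–z plane (depth along y). The opening is 403 mm wide (x) by 524 mm tall (z), surrounded by a border 31 mm wide on all four sides. The frame is 30 mm deep and is made of two full-height vertical stiles with two horizontal rails fitted between them.

The picture frame is on top of the table, centred.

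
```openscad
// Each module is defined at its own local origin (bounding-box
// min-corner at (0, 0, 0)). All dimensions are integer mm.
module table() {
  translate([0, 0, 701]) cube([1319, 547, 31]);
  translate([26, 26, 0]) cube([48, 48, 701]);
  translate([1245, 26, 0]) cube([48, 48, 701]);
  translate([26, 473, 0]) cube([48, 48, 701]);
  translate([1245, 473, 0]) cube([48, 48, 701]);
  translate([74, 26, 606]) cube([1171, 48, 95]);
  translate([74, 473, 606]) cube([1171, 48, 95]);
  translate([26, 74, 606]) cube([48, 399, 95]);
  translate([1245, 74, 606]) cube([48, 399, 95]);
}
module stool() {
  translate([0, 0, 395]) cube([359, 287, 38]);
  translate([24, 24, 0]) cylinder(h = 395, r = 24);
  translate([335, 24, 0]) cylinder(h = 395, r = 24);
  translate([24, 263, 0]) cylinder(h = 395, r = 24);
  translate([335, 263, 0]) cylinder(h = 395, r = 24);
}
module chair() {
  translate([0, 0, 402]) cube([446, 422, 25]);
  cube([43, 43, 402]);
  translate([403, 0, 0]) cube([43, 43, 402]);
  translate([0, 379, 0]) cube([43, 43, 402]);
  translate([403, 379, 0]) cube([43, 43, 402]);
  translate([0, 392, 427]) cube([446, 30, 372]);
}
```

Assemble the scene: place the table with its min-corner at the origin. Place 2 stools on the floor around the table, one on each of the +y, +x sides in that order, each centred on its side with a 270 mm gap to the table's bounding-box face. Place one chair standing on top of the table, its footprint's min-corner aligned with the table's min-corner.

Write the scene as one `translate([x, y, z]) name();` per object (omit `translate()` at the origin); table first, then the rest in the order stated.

table();
translate([480, 817, 0]) stool();
translate([1589, 130, 0]) stool();
translate([0, 0, 732]) chair();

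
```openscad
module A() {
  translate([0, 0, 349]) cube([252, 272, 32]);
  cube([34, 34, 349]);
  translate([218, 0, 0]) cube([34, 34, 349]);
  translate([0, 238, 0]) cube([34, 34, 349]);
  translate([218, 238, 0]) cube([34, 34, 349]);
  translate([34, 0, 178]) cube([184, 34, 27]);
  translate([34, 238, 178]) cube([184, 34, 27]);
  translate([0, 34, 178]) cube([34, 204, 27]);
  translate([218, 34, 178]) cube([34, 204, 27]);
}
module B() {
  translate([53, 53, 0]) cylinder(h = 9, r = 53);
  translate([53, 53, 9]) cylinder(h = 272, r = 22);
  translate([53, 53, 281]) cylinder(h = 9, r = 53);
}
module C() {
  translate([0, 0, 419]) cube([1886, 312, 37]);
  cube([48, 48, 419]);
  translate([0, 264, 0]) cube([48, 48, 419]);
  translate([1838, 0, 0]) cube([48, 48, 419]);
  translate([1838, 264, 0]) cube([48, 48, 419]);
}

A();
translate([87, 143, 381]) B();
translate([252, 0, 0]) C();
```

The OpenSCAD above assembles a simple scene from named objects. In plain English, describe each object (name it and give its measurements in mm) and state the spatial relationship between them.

A is a simple wooden stool: a rectangular seat 252 mm (x) by 272 mm (y), 32 mm thick, top face at z = 381 mm, on four square legs, each 34×34 mm in cross-section. The legs rest on z = 0, each flush with a corner of the seat. Four stretchers, 34 mm wide and 27 mm tall, connect adjacent legs with their undersides at z = 178 mm, each running between the inner faces of the legs it joins and aligned with the legs' outer faces on the other axis.

B is a spool: two coaxial disc flanges of radius 53 mm and thickness 9 mm, joined by a core cylinder of radius 22 mm and height 272 mm. The lower flange rests on z = 0 and the three cylinders share a vertical axis.

C is a bench: a 1886×312 mm seat slab, 37 mm thick, top at z = 456 mm, on four 48×48 mm square legs flush with the seat corners and standing on z = 0.

The spool is on top of the stool. The bench is against the stool's +x side, with their −y faces flush.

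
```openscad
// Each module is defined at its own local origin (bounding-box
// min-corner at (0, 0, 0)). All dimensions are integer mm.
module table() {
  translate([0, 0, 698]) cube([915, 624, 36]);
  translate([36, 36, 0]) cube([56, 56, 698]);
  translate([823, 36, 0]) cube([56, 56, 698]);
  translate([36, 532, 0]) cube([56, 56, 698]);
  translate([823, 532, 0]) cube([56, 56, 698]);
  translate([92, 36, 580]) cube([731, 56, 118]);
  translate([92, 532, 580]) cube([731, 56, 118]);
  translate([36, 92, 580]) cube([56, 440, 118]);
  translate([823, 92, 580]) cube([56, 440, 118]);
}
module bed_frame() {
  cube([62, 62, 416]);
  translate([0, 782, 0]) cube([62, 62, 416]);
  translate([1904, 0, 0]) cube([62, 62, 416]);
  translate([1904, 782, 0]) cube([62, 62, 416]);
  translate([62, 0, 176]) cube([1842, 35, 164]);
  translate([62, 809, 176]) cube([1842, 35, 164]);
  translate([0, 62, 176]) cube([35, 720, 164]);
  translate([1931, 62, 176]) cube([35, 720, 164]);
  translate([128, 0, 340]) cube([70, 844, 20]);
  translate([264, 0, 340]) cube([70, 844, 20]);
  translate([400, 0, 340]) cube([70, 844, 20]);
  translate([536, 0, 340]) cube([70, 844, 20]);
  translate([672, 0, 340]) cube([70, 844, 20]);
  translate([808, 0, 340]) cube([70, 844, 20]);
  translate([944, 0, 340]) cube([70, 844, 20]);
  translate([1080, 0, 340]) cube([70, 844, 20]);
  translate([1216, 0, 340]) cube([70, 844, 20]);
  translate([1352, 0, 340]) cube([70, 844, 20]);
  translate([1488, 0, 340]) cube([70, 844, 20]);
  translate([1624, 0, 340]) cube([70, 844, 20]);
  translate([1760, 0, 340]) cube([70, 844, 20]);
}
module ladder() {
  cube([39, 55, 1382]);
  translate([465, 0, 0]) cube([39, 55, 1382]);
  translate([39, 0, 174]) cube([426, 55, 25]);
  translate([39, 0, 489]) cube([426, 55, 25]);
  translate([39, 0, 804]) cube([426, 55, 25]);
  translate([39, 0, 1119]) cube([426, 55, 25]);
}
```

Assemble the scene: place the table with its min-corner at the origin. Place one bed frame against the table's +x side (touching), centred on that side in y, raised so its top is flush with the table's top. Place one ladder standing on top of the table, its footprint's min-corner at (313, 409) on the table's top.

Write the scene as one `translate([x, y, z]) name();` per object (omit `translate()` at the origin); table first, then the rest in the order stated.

table();
translate([915, -110, 318]) bed_frame();
translate([313, 409, 734]) ladder();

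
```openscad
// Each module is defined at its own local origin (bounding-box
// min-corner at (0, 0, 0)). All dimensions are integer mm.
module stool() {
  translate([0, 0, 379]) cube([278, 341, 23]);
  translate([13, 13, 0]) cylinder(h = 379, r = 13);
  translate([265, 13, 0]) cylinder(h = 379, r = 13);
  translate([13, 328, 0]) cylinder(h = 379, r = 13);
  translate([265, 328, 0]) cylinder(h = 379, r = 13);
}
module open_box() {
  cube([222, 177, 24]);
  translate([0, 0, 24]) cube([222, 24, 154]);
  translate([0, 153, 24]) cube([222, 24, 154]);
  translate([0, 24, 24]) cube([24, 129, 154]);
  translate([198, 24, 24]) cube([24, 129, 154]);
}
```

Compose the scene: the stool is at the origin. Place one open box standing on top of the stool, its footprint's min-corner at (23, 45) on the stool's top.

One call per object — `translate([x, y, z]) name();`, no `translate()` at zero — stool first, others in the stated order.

stool();
translate([23, 45, 402]) open_box();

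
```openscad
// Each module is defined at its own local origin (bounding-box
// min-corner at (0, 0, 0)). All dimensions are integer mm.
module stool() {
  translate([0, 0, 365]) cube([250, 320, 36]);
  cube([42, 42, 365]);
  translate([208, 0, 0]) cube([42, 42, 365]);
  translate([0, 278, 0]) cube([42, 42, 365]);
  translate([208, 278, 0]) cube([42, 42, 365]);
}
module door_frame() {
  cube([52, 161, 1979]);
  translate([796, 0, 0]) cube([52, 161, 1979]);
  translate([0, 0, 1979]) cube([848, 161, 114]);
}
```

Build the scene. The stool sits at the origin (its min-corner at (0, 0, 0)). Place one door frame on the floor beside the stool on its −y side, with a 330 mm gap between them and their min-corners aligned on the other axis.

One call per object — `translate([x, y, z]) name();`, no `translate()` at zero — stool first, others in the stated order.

stool();
translate([0, -491, 0]) door_frame();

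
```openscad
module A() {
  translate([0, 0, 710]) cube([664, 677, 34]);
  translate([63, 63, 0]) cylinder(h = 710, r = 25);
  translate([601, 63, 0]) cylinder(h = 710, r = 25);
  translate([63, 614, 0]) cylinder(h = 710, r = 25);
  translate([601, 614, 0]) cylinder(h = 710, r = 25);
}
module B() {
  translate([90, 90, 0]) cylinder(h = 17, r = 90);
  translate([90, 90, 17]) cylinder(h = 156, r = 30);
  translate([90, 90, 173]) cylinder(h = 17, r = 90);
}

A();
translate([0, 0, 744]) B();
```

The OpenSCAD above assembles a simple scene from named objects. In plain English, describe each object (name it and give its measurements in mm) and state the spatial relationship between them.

A is a table: top 664 mm (x) × 677 mm (y), 34 mm thick, upper face at z = 744 mm, on four round legs of 50 mm diameter, each leg's bounding box inset 38 mm from the nearest pair of top edges, running from z = 0 to the bottom of the top.

B is a spool: two coaxial disc flanges of radius 90 mm and thickness 17 mm, joined by a core cylinder of radius 30 mm and height 156 mm. The lower flange rests on z = 0 and the three cylinders share a vertical axis.

The spool is on top of the table.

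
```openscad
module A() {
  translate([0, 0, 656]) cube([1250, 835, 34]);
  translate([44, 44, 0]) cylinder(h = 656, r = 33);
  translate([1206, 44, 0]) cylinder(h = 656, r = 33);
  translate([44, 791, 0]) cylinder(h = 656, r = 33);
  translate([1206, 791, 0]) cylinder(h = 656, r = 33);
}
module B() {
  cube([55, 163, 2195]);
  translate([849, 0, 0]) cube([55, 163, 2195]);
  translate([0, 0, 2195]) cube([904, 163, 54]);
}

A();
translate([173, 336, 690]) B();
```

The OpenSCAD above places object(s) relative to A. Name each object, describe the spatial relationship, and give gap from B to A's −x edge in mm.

A is a table. B is a door frame. The door frame is on top of the table, centred. The gap from the door frame to the table's −x edge is 173 mm.

The door frame's min-x is at 173; the table's min-x is 0; gap = 173 mm.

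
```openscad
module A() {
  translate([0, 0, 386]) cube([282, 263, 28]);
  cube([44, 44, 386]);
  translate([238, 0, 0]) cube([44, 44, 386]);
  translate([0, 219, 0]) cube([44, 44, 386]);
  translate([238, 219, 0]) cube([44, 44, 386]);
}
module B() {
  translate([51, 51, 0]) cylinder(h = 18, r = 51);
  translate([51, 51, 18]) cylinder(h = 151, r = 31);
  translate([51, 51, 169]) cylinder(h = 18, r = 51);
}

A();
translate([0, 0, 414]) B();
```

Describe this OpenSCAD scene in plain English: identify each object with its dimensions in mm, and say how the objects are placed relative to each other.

A is a simple wooden stool: a rectangular seat 282 mm (x) by 263 mm (y), 28 mm thick, top face at z = 414 mm, on four square legs, each 44×44 mm in cross-section. The legs rest on z = 0, each flush with a corner of the seat.

B is a spool: two coaxial disc flanges of radius 51 mm and thickness 18 mm, joined by a core cylinder of radius 31 mm and height 151 mm. The lower flange rests on z = 0 and the three cylinders share a vertical axis.

The spool is on top of the stool.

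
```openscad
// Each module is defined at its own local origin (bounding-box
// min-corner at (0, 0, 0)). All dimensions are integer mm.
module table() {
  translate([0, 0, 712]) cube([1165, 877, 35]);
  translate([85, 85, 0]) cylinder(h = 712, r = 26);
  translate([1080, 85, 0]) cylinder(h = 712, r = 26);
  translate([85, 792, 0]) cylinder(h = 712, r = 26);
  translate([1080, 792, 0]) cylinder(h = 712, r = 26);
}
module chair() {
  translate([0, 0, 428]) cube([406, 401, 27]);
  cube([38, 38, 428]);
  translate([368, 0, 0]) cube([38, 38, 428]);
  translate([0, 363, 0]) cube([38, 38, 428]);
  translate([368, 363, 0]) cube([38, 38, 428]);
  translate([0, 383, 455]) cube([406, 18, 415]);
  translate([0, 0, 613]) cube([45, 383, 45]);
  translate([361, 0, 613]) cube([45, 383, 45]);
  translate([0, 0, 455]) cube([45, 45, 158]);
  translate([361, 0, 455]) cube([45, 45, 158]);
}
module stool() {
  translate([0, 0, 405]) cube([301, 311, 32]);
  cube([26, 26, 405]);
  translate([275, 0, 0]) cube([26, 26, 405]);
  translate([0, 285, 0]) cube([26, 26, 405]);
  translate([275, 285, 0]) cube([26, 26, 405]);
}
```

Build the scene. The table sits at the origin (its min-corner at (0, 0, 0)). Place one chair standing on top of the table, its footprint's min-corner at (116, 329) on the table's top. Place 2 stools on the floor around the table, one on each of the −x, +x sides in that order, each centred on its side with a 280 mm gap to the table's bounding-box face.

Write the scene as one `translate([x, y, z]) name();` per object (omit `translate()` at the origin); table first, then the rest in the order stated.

table();
translate([116, 329, 747]) chair();
translate([-581, 283, 0]) stool();
translate([1445, 283, 0]) stool();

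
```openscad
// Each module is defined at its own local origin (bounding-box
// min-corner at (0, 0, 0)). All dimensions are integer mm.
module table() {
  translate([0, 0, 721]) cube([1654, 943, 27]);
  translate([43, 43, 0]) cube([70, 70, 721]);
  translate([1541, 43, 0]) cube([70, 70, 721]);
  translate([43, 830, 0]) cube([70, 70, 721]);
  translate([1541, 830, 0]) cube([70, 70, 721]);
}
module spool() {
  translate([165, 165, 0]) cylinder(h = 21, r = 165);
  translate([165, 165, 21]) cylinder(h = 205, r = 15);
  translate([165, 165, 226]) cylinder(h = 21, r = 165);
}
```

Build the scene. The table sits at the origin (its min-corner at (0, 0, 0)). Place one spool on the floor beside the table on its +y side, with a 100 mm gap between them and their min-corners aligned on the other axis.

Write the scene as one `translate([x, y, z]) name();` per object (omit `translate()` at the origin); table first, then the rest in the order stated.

table();
translate([0, 1043, 0]) spool();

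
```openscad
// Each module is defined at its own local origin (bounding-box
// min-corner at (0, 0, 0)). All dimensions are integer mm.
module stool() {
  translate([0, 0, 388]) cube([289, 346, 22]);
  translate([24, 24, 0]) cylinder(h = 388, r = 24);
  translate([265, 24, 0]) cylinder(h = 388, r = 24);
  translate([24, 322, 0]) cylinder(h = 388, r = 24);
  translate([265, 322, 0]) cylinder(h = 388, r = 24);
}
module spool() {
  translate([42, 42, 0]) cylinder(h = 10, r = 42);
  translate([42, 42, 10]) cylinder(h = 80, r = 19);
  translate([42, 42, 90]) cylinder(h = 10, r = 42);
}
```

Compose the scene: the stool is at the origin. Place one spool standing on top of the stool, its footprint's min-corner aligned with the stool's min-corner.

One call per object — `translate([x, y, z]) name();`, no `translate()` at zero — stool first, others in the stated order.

stool();
translate([0, 0, 410]) spool();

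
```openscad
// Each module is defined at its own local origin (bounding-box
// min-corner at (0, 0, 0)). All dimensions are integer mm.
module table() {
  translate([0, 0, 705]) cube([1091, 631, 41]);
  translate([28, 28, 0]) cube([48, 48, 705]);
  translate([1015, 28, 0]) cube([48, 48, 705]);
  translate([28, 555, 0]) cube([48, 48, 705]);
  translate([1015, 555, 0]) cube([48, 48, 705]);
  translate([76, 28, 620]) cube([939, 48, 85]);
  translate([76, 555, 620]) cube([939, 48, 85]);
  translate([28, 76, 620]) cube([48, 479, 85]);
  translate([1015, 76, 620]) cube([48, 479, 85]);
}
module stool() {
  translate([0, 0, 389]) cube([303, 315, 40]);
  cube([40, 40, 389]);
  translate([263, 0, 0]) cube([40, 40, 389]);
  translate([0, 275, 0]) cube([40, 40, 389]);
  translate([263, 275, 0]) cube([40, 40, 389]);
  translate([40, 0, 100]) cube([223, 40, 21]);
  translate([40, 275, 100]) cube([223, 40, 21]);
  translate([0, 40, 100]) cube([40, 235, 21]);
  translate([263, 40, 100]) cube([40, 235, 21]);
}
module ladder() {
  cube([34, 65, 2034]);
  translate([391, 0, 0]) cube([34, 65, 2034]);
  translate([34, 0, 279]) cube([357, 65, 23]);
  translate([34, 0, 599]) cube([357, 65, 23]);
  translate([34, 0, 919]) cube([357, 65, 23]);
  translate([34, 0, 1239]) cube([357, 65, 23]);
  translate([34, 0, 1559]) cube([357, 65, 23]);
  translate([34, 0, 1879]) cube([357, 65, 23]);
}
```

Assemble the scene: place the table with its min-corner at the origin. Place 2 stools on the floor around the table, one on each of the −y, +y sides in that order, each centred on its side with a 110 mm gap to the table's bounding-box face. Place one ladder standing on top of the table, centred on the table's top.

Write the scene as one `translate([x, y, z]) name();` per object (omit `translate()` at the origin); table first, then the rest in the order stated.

table();
translate([394, -425, 0]) stool();
translate([394, 741, 0]) stool();
translate([333, 283, 746]) ladder();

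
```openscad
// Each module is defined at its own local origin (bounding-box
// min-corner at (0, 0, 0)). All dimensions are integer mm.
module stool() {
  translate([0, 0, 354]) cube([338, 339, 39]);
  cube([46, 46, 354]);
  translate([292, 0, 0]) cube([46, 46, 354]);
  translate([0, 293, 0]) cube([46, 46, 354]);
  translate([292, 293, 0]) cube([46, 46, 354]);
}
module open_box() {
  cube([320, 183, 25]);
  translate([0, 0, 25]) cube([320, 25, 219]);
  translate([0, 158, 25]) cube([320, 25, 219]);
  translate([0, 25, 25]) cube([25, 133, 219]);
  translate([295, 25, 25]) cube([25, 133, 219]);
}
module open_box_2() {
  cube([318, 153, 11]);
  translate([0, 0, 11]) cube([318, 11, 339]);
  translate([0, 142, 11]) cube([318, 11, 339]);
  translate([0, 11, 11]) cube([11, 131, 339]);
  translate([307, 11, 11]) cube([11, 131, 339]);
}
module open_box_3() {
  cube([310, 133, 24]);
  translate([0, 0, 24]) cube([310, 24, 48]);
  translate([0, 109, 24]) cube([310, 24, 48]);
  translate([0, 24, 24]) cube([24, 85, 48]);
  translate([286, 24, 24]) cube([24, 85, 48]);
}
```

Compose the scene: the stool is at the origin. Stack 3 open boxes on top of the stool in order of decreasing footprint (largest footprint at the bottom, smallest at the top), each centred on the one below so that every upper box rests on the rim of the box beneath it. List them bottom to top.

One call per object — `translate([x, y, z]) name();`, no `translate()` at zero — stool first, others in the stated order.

stool();
translate([9, 78, 393]) open_box();
translate([10, 93, 637]) open_box_2();
translate([14, 103, 987]) open_box_3();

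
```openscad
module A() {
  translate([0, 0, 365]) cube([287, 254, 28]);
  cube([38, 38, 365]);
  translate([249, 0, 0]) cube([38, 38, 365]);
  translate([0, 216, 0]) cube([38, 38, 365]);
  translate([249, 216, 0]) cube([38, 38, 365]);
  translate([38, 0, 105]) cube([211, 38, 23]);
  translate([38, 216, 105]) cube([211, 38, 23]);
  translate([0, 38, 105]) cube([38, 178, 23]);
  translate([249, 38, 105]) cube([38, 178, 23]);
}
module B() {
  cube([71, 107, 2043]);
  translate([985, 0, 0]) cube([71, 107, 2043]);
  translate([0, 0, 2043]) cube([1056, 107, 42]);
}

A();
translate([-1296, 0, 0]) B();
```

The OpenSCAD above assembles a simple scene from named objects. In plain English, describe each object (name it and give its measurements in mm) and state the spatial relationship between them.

A is a four-legged stool. The seat is 287×254 mm, 28 mm thick, top at z = 393 mm. It stands on four square legs, each 38×38 mm in cross-section, from z = 0 to the seat underside, each flush with a corner of the seat. Four stretchers, 38 mm wide and 23 mm tall, connect adjacent legs with their undersides at z = 105 mm, each running between the inner faces of the legs it joins and aligned with the legs' outer faces on the other axis.

B is a rectangular door frame: two vertical jambs of 71×107 mm section, 2043 mm tall, with a clear opening 914 mm wide between their inner faces. A header 42 mm tall and 107 mm deep lies on top of the jambs and spans the full outside width.

The door frame is on the floor beside the stool on its −x side.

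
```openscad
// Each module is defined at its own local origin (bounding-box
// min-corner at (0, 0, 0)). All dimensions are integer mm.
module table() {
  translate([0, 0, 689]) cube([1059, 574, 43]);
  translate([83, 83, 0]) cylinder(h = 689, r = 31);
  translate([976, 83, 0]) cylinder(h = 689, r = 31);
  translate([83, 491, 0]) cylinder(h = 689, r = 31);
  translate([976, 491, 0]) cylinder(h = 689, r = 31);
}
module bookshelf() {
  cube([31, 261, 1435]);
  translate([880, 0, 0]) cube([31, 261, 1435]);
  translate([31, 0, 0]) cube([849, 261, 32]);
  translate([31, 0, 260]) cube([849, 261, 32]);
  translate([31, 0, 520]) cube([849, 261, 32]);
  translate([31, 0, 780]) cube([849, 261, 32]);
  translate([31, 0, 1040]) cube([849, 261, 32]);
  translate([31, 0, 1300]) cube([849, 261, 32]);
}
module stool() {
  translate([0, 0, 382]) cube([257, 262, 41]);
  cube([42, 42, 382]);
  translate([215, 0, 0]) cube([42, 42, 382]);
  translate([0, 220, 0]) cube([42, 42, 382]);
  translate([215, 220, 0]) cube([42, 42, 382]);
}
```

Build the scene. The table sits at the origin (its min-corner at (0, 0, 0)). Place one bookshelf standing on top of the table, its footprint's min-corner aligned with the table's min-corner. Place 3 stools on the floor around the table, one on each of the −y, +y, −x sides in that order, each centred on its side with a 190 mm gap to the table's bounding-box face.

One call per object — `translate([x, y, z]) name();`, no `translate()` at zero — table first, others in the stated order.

table();
translate([0, 0, 732]) bookshelf();
translate([401, -452, 0]) stool();
translate([401, 764, 0]) stool();
translate([-447, 156, 0]) stool();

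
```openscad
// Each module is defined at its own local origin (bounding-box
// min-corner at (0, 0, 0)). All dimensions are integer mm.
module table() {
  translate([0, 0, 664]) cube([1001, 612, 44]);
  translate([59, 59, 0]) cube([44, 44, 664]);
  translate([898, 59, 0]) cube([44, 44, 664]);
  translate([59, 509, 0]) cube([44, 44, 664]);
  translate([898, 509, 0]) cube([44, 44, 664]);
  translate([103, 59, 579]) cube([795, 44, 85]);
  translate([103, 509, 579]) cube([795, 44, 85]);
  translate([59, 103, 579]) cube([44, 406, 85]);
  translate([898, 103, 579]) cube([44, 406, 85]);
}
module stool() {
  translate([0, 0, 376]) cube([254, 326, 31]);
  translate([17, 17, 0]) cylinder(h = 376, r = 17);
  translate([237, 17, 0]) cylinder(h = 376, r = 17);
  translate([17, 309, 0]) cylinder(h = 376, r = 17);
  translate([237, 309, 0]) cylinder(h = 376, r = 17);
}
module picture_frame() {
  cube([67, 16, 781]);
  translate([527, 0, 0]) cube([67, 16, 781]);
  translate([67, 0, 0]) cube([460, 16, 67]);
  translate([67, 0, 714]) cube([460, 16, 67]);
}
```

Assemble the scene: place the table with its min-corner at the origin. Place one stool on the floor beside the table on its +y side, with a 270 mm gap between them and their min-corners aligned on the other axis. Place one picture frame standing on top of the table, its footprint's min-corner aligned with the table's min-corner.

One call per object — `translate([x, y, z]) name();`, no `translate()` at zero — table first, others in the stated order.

table();
translate([0, 882, 0]) stool();
translate([0, 0, 708]) picture_frame();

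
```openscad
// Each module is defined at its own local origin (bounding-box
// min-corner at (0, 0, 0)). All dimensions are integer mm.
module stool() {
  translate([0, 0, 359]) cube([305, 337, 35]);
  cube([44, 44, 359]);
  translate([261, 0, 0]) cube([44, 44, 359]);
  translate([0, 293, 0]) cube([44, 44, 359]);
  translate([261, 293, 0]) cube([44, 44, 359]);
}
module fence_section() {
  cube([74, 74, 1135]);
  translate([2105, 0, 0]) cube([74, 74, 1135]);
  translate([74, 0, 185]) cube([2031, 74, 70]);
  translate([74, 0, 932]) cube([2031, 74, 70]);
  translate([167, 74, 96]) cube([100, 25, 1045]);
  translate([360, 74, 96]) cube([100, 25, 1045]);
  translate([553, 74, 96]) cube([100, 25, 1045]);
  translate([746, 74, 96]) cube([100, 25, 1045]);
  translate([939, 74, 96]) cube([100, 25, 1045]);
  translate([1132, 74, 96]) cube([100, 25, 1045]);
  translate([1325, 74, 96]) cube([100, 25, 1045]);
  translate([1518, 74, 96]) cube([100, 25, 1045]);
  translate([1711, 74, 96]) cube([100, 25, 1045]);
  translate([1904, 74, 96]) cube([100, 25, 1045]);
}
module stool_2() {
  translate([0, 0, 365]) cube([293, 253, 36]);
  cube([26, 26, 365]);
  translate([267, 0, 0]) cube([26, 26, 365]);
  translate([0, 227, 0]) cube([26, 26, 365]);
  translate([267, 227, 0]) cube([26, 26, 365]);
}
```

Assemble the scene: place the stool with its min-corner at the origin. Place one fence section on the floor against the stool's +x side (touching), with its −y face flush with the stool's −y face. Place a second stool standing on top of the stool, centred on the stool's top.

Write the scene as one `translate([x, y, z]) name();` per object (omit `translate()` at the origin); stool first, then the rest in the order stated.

stool();
translate([305, 0, 0]) fence_section();
translate([6, 42, 394]) stool_2();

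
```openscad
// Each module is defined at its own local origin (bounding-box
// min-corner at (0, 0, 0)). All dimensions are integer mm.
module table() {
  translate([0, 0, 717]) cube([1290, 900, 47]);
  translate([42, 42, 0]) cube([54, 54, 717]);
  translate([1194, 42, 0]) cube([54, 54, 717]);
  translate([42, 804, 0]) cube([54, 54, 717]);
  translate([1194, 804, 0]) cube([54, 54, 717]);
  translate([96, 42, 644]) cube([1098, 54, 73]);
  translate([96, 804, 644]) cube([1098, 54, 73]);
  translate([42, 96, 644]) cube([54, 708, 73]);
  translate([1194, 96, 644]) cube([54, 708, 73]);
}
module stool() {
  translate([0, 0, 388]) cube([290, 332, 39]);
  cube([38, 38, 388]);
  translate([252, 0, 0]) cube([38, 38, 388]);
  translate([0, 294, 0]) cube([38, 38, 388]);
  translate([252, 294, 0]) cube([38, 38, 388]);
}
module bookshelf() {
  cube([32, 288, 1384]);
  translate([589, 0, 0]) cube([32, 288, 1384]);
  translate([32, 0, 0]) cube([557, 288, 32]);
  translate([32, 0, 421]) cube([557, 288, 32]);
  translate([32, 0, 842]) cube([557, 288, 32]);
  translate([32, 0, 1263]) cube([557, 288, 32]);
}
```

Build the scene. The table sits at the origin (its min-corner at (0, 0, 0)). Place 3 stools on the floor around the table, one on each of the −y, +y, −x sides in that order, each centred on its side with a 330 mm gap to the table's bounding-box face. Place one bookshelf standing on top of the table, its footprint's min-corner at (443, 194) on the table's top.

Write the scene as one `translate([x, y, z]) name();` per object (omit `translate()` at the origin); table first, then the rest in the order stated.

table();
translate([500, -662, 0]) stool();
translate([500, 1230, 0]) stool();
translate([-620, 284, 0]) stool();
translate([443, 194, 764]) bookshelf();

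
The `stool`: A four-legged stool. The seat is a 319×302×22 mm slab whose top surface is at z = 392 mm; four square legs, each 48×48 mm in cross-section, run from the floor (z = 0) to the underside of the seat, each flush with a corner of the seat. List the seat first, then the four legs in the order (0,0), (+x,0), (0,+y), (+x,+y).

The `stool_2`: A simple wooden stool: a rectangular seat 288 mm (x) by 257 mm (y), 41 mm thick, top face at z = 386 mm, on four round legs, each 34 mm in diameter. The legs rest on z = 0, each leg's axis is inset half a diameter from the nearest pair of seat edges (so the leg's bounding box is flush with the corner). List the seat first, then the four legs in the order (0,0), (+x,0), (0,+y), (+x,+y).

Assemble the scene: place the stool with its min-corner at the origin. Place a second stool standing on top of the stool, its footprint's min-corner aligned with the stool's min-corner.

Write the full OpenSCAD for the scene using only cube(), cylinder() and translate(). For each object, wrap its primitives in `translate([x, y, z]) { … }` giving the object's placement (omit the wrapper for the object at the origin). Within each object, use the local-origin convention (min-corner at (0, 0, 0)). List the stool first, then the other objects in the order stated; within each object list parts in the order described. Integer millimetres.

translate([0, 0, 370]) cube([319, 302, 22]);
cube([48, 48, 370]);
translate([271, 0, 0]) cube([48, 48, 370]);
translate([0, 254, 0]) cube([48, 48, 370]);
translate([271, 254, 0]) cube([48, 48, 370]);
translate([0, 0, 392]) {
  translate([0, 0, 345]) cube([288, 257, 41]);
  translate([17, 17, 0]) cylinder(h = 345, r = 17);
  translate([271, 17, 0]) cylinder(h = 345, r = 17);
  translate([17, 240, 0]) cylinder(h = 345, r = 17);
  translate([271, 240, 0]) cylinder(h = 345, r = 17);
}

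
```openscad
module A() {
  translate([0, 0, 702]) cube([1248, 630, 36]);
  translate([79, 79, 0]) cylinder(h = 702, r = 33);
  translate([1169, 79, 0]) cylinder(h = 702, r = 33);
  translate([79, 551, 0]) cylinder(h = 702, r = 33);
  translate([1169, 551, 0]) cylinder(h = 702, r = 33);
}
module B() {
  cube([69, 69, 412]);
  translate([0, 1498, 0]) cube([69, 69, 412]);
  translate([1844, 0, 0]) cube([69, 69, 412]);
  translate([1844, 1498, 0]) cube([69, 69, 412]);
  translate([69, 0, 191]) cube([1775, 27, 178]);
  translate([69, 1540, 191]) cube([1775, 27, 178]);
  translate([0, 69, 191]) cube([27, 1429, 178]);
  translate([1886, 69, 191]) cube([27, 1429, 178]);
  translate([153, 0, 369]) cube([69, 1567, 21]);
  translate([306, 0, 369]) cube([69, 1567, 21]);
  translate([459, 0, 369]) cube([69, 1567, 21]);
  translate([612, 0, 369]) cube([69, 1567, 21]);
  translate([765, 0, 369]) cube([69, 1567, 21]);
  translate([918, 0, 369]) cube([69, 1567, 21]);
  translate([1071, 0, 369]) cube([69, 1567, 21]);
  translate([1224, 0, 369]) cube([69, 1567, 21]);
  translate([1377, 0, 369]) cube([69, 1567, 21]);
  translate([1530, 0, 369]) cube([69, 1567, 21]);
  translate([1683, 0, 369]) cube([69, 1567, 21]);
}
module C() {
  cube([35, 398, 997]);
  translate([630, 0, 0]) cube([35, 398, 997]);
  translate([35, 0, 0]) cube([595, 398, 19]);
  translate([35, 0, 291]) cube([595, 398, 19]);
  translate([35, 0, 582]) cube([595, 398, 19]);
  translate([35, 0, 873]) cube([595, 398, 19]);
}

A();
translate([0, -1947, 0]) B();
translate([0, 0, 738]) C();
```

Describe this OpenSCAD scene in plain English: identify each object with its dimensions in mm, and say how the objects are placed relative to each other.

A is a rectangular dining table. The top is 1248×630×36 mm with its upper surface at z = 738 mm. It stands on four round legs of 66 mm diameter, each leg's bounding box inset 46 mm from the nearest pair of top edges, running from the floor to the underside of the top.

B is a bed frame 1913 mm long (x) by 1567 mm wide (y). Four 69×69 mm corner posts, 412 mm tall, at the corners of the footprint. Four rails of 27 mm thickness and 178 mm height run between adjacent posts with their undersides at z = 191 mm, their outer faces flush with the outside of the frame (the two x-running rails run between the posts' inner faces; the two y-running rails run between the posts' inner faces). 11 slats, each 69 mm wide (x) and 21 mm thick, lie across the top of the two x-running rails, running the full 1567 mm width of the frame in y; the slats are evenly spaced along x between the inner faces of the end posts with equal gaps (rounded down to the nearest mm) at the −x end and between each pair — any rounding remainder accumulates at the +x end.

C is an open bookshelf. Two side panels, each 35 mm thick, 398 mm deep and 997 mm tall, stand 665 mm apart (outside-to-outside). Between them sit 4 shelves, each 19 mm thick and 398 mm deep, spanning the full gap between the sides. The bottom shelf rests on the floor (its underside at z = 0) and the clear gap between one shelf's top and the next shelf's underside is 272 mm.

The bed frame is on the floor beside the table on its −y side. The bookshelf is on top of the table.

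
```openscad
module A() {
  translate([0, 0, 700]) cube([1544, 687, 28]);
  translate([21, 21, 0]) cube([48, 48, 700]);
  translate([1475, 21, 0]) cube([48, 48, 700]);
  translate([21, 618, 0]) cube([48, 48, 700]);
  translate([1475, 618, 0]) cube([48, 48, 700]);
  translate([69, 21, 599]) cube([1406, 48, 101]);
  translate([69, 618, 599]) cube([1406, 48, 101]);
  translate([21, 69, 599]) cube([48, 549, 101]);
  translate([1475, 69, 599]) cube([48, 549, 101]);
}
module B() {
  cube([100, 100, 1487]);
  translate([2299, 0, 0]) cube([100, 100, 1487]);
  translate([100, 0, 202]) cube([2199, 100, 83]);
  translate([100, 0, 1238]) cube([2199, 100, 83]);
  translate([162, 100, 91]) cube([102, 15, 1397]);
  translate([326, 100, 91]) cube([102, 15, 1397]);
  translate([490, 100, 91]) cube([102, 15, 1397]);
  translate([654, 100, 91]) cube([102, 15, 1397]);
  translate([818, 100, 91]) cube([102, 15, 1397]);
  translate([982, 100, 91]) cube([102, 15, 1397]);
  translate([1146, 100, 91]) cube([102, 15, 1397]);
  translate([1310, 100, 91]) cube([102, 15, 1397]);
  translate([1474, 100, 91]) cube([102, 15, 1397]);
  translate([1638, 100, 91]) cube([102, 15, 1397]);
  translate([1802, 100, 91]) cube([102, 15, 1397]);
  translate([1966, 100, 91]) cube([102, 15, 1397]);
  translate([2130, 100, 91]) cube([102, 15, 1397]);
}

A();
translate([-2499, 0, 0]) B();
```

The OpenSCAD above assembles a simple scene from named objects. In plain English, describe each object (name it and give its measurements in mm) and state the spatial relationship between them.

A is a rectangular dining table. The top is 1544×687×28 mm with its upper surface at z = 728 mm. It stands on four 48×48 mm square legs, each inset 21 mm from the nearest pair of top edges, running from the floor to the underside of the top. Four apron rails, 48 mm thick and 101 mm tall, run between adjacent legs with their top edges flush with the underside of the top and their outer faces flush with the legs' outer faces.

B is a fence section. Two 100×100 mm posts, 1487 mm tall, stand on the floor with a clear span of 2199 mm between their inner faces. Two horizontal rails of 100×83 mm section span the gap between the posts with their undersides at z = 202 mm and z = 1238 mm, flush with the posts' −y face. 13 pickets, each 102 mm wide, 15 mm thick and 1397 mm tall, are fixed to the +y face of the rails with their bottoms at z = 91 mm, evenly spaced across the span with equal gaps (rounded down to the nearest mm) at the −x end and between each pair — any rounding remainder accumulates at the +x end.

The fence section is on the floor beside the table on its −x side.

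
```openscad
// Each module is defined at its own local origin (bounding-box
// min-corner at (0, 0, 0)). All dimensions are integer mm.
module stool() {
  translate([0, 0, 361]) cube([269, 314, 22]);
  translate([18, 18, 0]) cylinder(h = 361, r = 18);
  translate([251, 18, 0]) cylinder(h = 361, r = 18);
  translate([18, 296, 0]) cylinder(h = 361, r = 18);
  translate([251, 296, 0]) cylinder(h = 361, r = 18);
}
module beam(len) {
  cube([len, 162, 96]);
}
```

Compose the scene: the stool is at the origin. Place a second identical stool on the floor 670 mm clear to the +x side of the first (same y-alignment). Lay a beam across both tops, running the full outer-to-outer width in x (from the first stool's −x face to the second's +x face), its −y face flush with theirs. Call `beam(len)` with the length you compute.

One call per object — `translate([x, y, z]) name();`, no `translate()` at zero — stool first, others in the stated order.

stool();
translate([939, 0, 0]) stool();
translate([0, 0, 383]) beam(1208);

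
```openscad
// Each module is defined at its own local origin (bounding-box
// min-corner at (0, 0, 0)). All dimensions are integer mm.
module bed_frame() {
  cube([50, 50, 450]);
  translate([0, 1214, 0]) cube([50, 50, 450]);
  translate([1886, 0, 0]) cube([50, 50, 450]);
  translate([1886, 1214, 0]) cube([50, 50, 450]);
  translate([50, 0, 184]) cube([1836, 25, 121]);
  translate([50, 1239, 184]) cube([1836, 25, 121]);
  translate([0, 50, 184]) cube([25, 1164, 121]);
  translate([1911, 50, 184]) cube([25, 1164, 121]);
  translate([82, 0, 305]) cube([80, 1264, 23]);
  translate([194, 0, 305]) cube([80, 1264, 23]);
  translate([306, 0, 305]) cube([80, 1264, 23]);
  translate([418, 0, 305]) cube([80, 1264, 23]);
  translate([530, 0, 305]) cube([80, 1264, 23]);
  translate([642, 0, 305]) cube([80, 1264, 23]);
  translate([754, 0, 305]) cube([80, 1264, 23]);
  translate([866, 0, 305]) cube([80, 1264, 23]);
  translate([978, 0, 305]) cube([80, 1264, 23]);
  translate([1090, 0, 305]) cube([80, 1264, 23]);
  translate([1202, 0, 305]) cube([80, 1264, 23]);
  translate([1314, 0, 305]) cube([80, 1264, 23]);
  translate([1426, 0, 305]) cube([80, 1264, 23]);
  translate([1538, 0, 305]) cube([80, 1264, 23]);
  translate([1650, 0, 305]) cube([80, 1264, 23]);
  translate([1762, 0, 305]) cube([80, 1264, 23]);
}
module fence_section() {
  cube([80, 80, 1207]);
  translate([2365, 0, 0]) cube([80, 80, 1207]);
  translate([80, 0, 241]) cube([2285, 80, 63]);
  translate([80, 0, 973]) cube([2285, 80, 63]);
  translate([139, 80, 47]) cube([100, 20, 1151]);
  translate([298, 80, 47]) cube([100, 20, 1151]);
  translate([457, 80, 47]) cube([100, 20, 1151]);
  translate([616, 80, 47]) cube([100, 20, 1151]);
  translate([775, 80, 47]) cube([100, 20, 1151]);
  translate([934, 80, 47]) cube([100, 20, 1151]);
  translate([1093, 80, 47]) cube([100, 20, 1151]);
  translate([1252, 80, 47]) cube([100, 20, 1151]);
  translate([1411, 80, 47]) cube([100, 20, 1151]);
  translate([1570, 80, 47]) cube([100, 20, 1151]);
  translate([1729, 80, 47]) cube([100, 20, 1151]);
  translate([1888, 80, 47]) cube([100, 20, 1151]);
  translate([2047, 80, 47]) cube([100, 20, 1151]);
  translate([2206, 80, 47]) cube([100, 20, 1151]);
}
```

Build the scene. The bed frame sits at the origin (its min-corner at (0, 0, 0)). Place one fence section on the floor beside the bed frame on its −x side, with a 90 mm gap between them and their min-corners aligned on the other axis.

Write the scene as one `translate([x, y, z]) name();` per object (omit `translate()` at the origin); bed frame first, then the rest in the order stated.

bed_frame();
translate([-2535, 0, 0]) fence_section();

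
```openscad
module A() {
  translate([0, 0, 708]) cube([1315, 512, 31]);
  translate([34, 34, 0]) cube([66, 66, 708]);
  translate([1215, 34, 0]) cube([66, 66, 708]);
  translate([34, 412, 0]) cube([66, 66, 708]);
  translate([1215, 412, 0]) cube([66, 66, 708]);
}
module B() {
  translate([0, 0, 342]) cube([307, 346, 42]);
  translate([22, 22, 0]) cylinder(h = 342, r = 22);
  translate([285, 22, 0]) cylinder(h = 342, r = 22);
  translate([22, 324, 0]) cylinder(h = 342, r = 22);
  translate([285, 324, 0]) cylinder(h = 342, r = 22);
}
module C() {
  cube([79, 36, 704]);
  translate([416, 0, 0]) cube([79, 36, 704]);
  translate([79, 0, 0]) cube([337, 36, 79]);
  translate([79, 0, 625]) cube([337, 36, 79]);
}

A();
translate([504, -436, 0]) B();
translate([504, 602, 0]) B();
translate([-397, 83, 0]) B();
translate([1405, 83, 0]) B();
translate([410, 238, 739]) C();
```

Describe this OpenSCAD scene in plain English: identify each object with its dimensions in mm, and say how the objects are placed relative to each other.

A is a rectangular dining table. The top is 1315×512×31 mm with its upper surface at z = 739 mm. It stands on four 66×66 mm square legs, each inset 34 mm from the nearest pair of top edges, running from the floor to the underside of the top.

B is a simple wooden stool: a rectangular seat 307 mm (x) by 346 mm (y), 42 mm thick, top face at z = 384 mm, on four round legs, each 44 mm in diameter. The legs rest on z = 0, each leg's axis is inset half a diameter from the nearest pair of seat edges (so the leg's bounding box is flush with the corner).

C is a rectangular picture frame lying in the x–z plane (depth along y). The opening is 337 mm wide (x) by 546 mm tall (z), surrounded by a border 79 mm wide on all four sides. The frame is 36 mm deep and is made of two full-height vertical stiles with two horizontal rails fitted between them.

Four stools sit around the table at the −y, +y, −x, +x sides. The picture frame is on top of the table, centred.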